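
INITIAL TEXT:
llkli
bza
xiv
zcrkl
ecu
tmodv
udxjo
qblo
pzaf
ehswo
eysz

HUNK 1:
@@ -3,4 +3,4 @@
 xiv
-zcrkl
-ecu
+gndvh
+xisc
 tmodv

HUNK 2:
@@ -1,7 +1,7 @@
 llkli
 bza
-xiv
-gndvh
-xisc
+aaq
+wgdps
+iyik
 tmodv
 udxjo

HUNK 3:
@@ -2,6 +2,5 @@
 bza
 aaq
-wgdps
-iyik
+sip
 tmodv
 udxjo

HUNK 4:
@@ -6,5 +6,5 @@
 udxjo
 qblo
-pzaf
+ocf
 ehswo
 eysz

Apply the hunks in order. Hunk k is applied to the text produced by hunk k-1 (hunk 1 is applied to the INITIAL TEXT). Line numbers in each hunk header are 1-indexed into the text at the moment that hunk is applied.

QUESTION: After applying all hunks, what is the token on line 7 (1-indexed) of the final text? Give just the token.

Answer: qblo

Derivation:
Hunk 1: at line 3 remove [zcrkl,ecu] add [gndvh,xisc] -> 11 lines: llkli bza xiv gndvh xisc tmodv udxjo qblo pzaf ehswo eysz
Hunk 2: at line 1 remove [xiv,gndvh,xisc] add [aaq,wgdps,iyik] -> 11 lines: llkli bza aaq wgdps iyik tmodv udxjo qblo pzaf ehswo eysz
Hunk 3: at line 2 remove [wgdps,iyik] add [sip] -> 10 lines: llkli bza aaq sip tmodv udxjo qblo pzaf ehswo eysz
Hunk 4: at line 6 remove [pzaf] add [ocf] -> 10 lines: llkli bza aaq sip tmodv udxjo qblo ocf ehswo eysz
Final line 7: qblo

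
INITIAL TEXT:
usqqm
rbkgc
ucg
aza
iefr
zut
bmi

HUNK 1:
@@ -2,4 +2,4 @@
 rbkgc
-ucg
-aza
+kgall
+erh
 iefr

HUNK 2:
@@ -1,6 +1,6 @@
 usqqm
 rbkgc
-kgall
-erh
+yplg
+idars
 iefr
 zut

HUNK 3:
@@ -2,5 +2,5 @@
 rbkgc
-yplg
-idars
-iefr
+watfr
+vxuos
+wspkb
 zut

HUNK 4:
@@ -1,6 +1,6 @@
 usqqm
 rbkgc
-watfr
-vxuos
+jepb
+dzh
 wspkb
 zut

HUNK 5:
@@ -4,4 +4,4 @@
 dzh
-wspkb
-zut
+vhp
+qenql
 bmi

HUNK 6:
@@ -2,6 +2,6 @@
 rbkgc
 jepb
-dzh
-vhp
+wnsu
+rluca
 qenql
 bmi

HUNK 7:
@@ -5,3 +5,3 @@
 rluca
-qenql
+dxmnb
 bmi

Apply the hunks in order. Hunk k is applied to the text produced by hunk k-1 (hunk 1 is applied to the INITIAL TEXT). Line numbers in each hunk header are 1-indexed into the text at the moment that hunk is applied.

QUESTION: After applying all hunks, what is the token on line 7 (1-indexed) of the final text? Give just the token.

Hunk 1: at line 2 remove [ucg,aza] add [kgall,erh] -> 7 lines: usqqm rbkgc kgall erh iefr zut bmi
Hunk 2: at line 1 remove [kgall,erh] add [yplg,idars] -> 7 lines: usqqm rbkgc yplg idars iefr zut bmi
Hunk 3: at line 2 remove [yplg,idars,iefr] add [watfr,vxuos,wspkb] -> 7 lines: usqqm rbkgc watfr vxuos wspkb zut bmi
Hunk 4: at line 1 remove [watfr,vxuos] add [jepb,dzh] -> 7 lines: usqqm rbkgc jepb dzh wspkb zut bmi
Hunk 5: at line 4 remove [wspkb,zut] add [vhp,qenql] -> 7 lines: usqqm rbkgc jepb dzh vhp qenql bmi
Hunk 6: at line 2 remove [dzh,vhp] add [wnsu,rluca] -> 7 lines: usqqm rbkgc jepb wnsu rluca qenql bmi
Hunk 7: at line 5 remove [qenql] add [dxmnb] -> 7 lines: usqqm rbkgc jepb wnsu rluca dxmnb bmi
Final line 7: bmi

Answer: bmi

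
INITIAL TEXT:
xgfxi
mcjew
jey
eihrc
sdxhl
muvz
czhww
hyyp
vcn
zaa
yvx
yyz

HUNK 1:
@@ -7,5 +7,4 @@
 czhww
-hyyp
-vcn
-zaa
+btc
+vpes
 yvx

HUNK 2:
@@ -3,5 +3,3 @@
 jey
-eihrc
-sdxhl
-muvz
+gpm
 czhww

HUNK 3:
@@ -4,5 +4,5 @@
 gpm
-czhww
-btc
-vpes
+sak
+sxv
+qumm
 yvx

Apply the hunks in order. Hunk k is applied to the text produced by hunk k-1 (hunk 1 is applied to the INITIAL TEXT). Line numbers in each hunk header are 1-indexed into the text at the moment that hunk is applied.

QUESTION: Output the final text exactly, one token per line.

Answer: xgfxi
mcjew
jey
gpm
sak
sxv
qumm
yvx
yyz

Derivation:
Hunk 1: at line 7 remove [hyyp,vcn,zaa] add [btc,vpes] -> 11 lines: xgfxi mcjew jey eihrc sdxhl muvz czhww btc vpes yvx yyz
Hunk 2: at line 3 remove [eihrc,sdxhl,muvz] add [gpm] -> 9 lines: xgfxi mcjew jey gpm czhww btc vpes yvx yyz
Hunk 3: at line 4 remove [czhww,btc,vpes] add [sak,sxv,qumm] -> 9 lines: xgfxi mcjew jey gpm sak sxv qumm yvx yyz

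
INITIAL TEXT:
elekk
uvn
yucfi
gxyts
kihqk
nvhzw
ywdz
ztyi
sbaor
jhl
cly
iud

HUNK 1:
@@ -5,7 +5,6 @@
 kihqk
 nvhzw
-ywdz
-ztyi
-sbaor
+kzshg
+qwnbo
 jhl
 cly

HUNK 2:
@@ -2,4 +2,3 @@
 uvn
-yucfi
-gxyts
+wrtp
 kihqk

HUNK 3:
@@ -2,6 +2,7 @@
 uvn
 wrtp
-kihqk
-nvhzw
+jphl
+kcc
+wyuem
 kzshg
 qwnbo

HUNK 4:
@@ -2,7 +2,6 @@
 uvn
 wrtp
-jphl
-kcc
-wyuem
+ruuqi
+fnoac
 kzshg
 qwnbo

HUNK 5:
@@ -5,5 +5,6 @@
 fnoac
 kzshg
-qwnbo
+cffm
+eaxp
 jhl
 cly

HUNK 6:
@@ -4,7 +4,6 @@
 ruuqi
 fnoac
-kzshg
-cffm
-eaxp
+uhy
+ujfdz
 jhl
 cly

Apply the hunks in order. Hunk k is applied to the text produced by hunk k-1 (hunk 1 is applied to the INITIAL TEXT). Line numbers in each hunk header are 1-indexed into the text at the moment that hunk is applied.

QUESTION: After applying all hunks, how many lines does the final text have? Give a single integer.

Answer: 10

Derivation:
Hunk 1: at line 5 remove [ywdz,ztyi,sbaor] add [kzshg,qwnbo] -> 11 lines: elekk uvn yucfi gxyts kihqk nvhzw kzshg qwnbo jhl cly iud
Hunk 2: at line 2 remove [yucfi,gxyts] add [wrtp] -> 10 lines: elekk uvn wrtp kihqk nvhzw kzshg qwnbo jhl cly iud
Hunk 3: at line 2 remove [kihqk,nvhzw] add [jphl,kcc,wyuem] -> 11 lines: elekk uvn wrtp jphl kcc wyuem kzshg qwnbo jhl cly iud
Hunk 4: at line 2 remove [jphl,kcc,wyuem] add [ruuqi,fnoac] -> 10 lines: elekk uvn wrtp ruuqi fnoac kzshg qwnbo jhl cly iud
Hunk 5: at line 5 remove [qwnbo] add [cffm,eaxp] -> 11 lines: elekk uvn wrtp ruuqi fnoac kzshg cffm eaxp jhl cly iud
Hunk 6: at line 4 remove [kzshg,cffm,eaxp] add [uhy,ujfdz] -> 10 lines: elekk uvn wrtp ruuqi fnoac uhy ujfdz jhl cly iud
Final line count: 10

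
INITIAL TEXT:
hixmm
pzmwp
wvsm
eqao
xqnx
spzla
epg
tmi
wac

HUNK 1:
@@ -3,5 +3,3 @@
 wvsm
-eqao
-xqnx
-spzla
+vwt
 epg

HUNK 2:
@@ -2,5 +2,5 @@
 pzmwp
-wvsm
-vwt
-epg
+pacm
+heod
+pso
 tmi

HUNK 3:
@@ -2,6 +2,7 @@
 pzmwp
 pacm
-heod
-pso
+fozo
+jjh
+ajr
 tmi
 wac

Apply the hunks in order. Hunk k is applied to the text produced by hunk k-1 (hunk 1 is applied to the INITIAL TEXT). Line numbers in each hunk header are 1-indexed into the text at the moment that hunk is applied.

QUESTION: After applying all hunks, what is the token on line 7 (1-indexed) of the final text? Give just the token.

Hunk 1: at line 3 remove [eqao,xqnx,spzla] add [vwt] -> 7 lines: hixmm pzmwp wvsm vwt epg tmi wac
Hunk 2: at line 2 remove [wvsm,vwt,epg] add [pacm,heod,pso] -> 7 lines: hixmm pzmwp pacm heod pso tmi wac
Hunk 3: at line 2 remove [heod,pso] add [fozo,jjh,ajr] -> 8 lines: hixmm pzmwp pacm fozo jjh ajr tmi wac
Final line 7: tmi

Answer: tmi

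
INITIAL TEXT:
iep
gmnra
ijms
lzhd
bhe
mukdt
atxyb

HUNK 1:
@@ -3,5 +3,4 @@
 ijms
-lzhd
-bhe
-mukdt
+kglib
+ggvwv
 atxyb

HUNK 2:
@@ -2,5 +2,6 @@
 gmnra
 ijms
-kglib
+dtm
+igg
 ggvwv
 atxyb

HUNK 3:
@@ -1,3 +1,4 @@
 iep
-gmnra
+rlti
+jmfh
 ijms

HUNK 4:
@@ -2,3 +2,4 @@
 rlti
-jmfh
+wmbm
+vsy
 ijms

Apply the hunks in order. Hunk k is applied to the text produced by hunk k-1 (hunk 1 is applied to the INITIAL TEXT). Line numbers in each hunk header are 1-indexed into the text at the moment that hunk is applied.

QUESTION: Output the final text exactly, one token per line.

Hunk 1: at line 3 remove [lzhd,bhe,mukdt] add [kglib,ggvwv] -> 6 lines: iep gmnra ijms kglib ggvwv atxyb
Hunk 2: at line 2 remove [kglib] add [dtm,igg] -> 7 lines: iep gmnra ijms dtm igg ggvwv atxyb
Hunk 3: at line 1 remove [gmnra] add [rlti,jmfh] -> 8 lines: iep rlti jmfh ijms dtm igg ggvwv atxyb
Hunk 4: at line 2 remove [jmfh] add [wmbm,vsy] -> 9 lines: iep rlti wmbm vsy ijms dtm igg ggvwv atxyb

Answer: iep
rlti
wmbm
vsy
ijms
dtm
igg
ggvwv
atxyb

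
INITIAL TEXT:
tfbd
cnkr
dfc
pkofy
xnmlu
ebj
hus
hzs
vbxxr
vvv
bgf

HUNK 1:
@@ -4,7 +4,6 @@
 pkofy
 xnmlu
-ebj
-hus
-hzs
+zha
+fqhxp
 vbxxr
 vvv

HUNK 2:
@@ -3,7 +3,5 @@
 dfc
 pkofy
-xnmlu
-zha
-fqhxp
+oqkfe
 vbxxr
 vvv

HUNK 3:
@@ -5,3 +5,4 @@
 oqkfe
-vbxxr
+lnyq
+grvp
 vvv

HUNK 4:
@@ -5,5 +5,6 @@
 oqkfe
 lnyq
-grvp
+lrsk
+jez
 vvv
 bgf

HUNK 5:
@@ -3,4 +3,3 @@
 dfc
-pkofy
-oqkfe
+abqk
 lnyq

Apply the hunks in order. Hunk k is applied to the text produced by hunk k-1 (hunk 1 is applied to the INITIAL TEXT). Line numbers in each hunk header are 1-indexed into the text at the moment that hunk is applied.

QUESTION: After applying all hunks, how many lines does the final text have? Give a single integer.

Hunk 1: at line 4 remove [ebj,hus,hzs] add [zha,fqhxp] -> 10 lines: tfbd cnkr dfc pkofy xnmlu zha fqhxp vbxxr vvv bgf
Hunk 2: at line 3 remove [xnmlu,zha,fqhxp] add [oqkfe] -> 8 lines: tfbd cnkr dfc pkofy oqkfe vbxxr vvv bgf
Hunk 3: at line 5 remove [vbxxr] add [lnyq,grvp] -> 9 lines: tfbd cnkr dfc pkofy oqkfe lnyq grvp vvv bgf
Hunk 4: at line 5 remove [grvp] add [lrsk,jez] -> 10 lines: tfbd cnkr dfc pkofy oqkfe lnyq lrsk jez vvv bgf
Hunk 5: at line 3 remove [pkofy,oqkfe] add [abqk] -> 9 lines: tfbd cnkr dfc abqk lnyq lrsk jez vvv bgf
Final line count: 9

Answer: 9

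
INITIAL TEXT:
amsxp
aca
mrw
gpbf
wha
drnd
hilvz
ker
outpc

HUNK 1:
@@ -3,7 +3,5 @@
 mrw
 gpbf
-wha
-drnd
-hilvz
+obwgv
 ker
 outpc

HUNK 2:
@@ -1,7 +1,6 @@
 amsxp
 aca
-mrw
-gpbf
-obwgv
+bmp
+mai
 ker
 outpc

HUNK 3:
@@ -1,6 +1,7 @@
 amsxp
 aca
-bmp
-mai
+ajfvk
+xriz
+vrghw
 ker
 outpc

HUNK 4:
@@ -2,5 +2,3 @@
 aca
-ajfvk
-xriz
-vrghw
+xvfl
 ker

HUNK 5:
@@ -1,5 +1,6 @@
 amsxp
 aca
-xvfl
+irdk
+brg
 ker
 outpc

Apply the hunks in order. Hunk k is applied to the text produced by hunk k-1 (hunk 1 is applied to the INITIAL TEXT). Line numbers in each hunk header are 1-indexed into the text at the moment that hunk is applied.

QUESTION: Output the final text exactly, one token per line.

Answer: amsxp
aca
irdk
brg
ker
outpc

Derivation:
Hunk 1: at line 3 remove [wha,drnd,hilvz] add [obwgv] -> 7 lines: amsxp aca mrw gpbf obwgv ker outpc
Hunk 2: at line 1 remove [mrw,gpbf,obwgv] add [bmp,mai] -> 6 lines: amsxp aca bmp mai ker outpc
Hunk 3: at line 1 remove [bmp,mai] add [ajfvk,xriz,vrghw] -> 7 lines: amsxp aca ajfvk xriz vrghw ker outpc
Hunk 4: at line 2 remove [ajfvk,xriz,vrghw] add [xvfl] -> 5 lines: amsxp aca xvfl ker outpc
Hunk 5: at line 1 remove [xvfl] add [irdk,brg] -> 6 lines: amsxp aca irdk brg ker outpc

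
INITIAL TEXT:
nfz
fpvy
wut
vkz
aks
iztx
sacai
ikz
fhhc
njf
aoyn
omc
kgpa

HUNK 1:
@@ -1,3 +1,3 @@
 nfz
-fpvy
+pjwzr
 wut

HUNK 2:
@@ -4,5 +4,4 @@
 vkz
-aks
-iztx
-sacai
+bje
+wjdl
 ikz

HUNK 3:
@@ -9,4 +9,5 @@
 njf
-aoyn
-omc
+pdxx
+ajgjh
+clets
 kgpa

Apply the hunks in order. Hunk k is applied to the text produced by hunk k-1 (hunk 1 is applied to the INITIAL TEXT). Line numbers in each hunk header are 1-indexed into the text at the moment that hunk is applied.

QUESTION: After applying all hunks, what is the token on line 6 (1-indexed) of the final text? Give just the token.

Answer: wjdl

Derivation:
Hunk 1: at line 1 remove [fpvy] add [pjwzr] -> 13 lines: nfz pjwzr wut vkz aks iztx sacai ikz fhhc njf aoyn omc kgpa
Hunk 2: at line 4 remove [aks,iztx,sacai] add [bje,wjdl] -> 12 lines: nfz pjwzr wut vkz bje wjdl ikz fhhc njf aoyn omc kgpa
Hunk 3: at line 9 remove [aoyn,omc] add [pdxx,ajgjh,clets] -> 13 lines: nfz pjwzr wut vkz bje wjdl ikz fhhc njf pdxx ajgjh clets kgpa
Final line 6: wjdl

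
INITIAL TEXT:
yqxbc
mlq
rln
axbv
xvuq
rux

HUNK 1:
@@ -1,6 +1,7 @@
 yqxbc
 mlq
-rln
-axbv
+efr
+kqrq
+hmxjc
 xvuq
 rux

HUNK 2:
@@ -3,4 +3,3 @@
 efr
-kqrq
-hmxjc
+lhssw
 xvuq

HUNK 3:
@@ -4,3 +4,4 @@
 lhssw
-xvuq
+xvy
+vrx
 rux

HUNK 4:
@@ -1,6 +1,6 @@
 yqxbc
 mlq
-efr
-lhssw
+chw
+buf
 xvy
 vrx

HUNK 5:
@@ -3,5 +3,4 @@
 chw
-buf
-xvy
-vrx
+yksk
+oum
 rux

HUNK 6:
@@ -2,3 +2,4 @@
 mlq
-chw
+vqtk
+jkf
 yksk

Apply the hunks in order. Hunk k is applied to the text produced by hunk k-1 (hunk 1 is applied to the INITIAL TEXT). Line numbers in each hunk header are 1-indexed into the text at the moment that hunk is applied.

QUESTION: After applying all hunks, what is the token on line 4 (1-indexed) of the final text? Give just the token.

Answer: jkf

Derivation:
Hunk 1: at line 1 remove [rln,axbv] add [efr,kqrq,hmxjc] -> 7 lines: yqxbc mlq efr kqrq hmxjc xvuq rux
Hunk 2: at line 3 remove [kqrq,hmxjc] add [lhssw] -> 6 lines: yqxbc mlq efr lhssw xvuq rux
Hunk 3: at line 4 remove [xvuq] add [xvy,vrx] -> 7 lines: yqxbc mlq efr lhssw xvy vrx rux
Hunk 4: at line 1 remove [efr,lhssw] add [chw,buf] -> 7 lines: yqxbc mlq chw buf xvy vrx rux
Hunk 5: at line 3 remove [buf,xvy,vrx] add [yksk,oum] -> 6 lines: yqxbc mlq chw yksk oum rux
Hunk 6: at line 2 remove [chw] add [vqtk,jkf] -> 7 lines: yqxbc mlq vqtk jkf yksk oum rux
Final line 4: jkf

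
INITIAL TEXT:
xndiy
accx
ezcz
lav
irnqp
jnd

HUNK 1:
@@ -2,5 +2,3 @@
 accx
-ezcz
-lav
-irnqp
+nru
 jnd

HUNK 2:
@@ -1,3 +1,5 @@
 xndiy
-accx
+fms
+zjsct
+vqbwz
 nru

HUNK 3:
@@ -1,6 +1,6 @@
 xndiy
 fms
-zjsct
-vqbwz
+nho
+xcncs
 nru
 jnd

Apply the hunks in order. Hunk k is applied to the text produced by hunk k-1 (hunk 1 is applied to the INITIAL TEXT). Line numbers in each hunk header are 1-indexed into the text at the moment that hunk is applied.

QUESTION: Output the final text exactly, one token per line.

Hunk 1: at line 2 remove [ezcz,lav,irnqp] add [nru] -> 4 lines: xndiy accx nru jnd
Hunk 2: at line 1 remove [accx] add [fms,zjsct,vqbwz] -> 6 lines: xndiy fms zjsct vqbwz nru jnd
Hunk 3: at line 1 remove [zjsct,vqbwz] add [nho,xcncs] -> 6 lines: xndiy fms nho xcncs nru jnd

Answer: xndiy
fms
nho
xcncs
nru
jnd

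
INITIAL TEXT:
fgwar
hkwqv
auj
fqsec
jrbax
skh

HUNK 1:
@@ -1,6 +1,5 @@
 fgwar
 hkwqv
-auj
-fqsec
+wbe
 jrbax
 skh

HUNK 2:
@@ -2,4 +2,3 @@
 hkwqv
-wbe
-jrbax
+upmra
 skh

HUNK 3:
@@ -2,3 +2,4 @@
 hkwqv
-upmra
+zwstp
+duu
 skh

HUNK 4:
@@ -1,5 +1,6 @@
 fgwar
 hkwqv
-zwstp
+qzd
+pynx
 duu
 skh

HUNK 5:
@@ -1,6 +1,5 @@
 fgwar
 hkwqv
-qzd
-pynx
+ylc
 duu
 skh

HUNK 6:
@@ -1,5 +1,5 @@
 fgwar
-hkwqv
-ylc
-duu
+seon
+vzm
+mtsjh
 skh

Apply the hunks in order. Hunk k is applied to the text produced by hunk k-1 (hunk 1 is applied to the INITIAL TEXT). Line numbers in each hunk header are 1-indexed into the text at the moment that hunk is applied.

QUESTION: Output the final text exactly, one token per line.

Answer: fgwar
seon
vzm
mtsjh
skh

Derivation:
Hunk 1: at line 1 remove [auj,fqsec] add [wbe] -> 5 lines: fgwar hkwqv wbe jrbax skh
Hunk 2: at line 2 remove [wbe,jrbax] add [upmra] -> 4 lines: fgwar hkwqv upmra skh
Hunk 3: at line 2 remove [upmra] add [zwstp,duu] -> 5 lines: fgwar hkwqv zwstp duu skh
Hunk 4: at line 1 remove [zwstp] add [qzd,pynx] -> 6 lines: fgwar hkwqv qzd pynx duu skh
Hunk 5: at line 1 remove [qzd,pynx] add [ylc] -> 5 lines: fgwar hkwqv ylc duu skh
Hunk 6: at line 1 remove [hkwqv,ylc,duu] add [seon,vzm,mtsjh] -> 5 lines: fgwar seon vzm mtsjh skh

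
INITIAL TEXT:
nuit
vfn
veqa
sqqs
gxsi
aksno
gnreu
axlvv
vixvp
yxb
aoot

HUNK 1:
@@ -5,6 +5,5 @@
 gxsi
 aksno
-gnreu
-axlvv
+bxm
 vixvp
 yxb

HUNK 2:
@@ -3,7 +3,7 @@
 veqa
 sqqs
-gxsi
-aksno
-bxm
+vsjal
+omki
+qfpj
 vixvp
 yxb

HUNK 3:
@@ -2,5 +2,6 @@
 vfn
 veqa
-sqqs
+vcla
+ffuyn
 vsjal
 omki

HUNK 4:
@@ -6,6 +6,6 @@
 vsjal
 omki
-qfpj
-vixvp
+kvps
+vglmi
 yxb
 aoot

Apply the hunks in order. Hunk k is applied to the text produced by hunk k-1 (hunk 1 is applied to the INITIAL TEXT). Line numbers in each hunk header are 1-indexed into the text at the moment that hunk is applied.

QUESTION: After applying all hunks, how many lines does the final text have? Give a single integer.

Hunk 1: at line 5 remove [gnreu,axlvv] add [bxm] -> 10 lines: nuit vfn veqa sqqs gxsi aksno bxm vixvp yxb aoot
Hunk 2: at line 3 remove [gxsi,aksno,bxm] add [vsjal,omki,qfpj] -> 10 lines: nuit vfn veqa sqqs vsjal omki qfpj vixvp yxb aoot
Hunk 3: at line 2 remove [sqqs] add [vcla,ffuyn] -> 11 lines: nuit vfn veqa vcla ffuyn vsjal omki qfpj vixvp yxb aoot
Hunk 4: at line 6 remove [qfpj,vixvp] add [kvps,vglmi] -> 11 lines: nuit vfn veqa vcla ffuyn vsjal omki kvps vglmi yxb aoot
Final line count: 11

Answer: 11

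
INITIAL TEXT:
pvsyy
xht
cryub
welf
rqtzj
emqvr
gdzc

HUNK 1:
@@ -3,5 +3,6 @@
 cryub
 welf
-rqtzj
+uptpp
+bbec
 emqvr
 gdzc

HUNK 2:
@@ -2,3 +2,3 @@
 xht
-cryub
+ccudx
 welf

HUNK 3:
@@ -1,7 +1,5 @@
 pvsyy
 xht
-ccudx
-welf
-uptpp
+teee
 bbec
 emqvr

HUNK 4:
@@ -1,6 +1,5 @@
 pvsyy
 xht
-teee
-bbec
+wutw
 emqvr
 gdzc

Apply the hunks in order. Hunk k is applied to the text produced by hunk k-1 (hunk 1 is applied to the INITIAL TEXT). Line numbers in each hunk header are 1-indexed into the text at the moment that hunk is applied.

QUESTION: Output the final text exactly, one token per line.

Answer: pvsyy
xht
wutw
emqvr
gdzc

Derivation:
Hunk 1: at line 3 remove [rqtzj] add [uptpp,bbec] -> 8 lines: pvsyy xht cryub welf uptpp bbec emqvr gdzc
Hunk 2: at line 2 remove [cryub] add [ccudx] -> 8 lines: pvsyy xht ccudx welf uptpp bbec emqvr gdzc
Hunk 3: at line 1 remove [ccudx,welf,uptpp] add [teee] -> 6 lines: pvsyy xht teee bbec emqvr gdzc
Hunk 4: at line 1 remove [teee,bbec] add [wutw] -> 5 lines: pvsyy xht wutw emqvr gdzc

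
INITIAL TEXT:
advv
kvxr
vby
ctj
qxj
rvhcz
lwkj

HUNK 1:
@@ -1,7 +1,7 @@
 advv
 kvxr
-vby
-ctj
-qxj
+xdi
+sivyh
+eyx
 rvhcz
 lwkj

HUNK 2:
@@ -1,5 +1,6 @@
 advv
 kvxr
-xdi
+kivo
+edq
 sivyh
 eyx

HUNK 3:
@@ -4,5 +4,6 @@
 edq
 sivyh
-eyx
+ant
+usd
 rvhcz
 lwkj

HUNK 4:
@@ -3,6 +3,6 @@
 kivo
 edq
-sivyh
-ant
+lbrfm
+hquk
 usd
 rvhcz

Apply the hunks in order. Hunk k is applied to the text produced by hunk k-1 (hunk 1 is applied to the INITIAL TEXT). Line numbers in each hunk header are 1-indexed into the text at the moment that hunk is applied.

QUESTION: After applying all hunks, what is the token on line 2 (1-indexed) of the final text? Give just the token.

Hunk 1: at line 1 remove [vby,ctj,qxj] add [xdi,sivyh,eyx] -> 7 lines: advv kvxr xdi sivyh eyx rvhcz lwkj
Hunk 2: at line 1 remove [xdi] add [kivo,edq] -> 8 lines: advv kvxr kivo edq sivyh eyx rvhcz lwkj
Hunk 3: at line 4 remove [eyx] add [ant,usd] -> 9 lines: advv kvxr kivo edq sivyh ant usd rvhcz lwkj
Hunk 4: at line 3 remove [sivyh,ant] add [lbrfm,hquk] -> 9 lines: advv kvxr kivo edq lbrfm hquk usd rvhcz lwkj
Final line 2: kvxr

Answer: kvxr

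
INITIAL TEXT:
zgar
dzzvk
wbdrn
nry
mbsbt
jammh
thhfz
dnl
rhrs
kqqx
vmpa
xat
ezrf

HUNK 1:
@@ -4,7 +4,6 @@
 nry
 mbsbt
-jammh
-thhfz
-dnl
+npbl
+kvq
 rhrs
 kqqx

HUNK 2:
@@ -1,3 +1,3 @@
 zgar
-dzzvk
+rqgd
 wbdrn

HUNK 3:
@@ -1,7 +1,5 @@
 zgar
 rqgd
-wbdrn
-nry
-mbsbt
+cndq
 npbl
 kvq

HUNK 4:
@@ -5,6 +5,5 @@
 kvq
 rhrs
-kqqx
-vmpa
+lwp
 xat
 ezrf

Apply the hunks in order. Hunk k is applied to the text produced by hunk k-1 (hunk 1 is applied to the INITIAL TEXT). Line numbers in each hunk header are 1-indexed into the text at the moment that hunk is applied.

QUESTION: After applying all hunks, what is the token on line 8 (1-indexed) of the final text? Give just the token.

Answer: xat

Derivation:
Hunk 1: at line 4 remove [jammh,thhfz,dnl] add [npbl,kvq] -> 12 lines: zgar dzzvk wbdrn nry mbsbt npbl kvq rhrs kqqx vmpa xat ezrf
Hunk 2: at line 1 remove [dzzvk] add [rqgd] -> 12 lines: zgar rqgd wbdrn nry mbsbt npbl kvq rhrs kqqx vmpa xat ezrf
Hunk 3: at line 1 remove [wbdrn,nry,mbsbt] add [cndq] -> 10 lines: zgar rqgd cndq npbl kvq rhrs kqqx vmpa xat ezrf
Hunk 4: at line 5 remove [kqqx,vmpa] add [lwp] -> 9 lines: zgar rqgd cndq npbl kvq rhrs lwp xat ezrf
Final line 8: xat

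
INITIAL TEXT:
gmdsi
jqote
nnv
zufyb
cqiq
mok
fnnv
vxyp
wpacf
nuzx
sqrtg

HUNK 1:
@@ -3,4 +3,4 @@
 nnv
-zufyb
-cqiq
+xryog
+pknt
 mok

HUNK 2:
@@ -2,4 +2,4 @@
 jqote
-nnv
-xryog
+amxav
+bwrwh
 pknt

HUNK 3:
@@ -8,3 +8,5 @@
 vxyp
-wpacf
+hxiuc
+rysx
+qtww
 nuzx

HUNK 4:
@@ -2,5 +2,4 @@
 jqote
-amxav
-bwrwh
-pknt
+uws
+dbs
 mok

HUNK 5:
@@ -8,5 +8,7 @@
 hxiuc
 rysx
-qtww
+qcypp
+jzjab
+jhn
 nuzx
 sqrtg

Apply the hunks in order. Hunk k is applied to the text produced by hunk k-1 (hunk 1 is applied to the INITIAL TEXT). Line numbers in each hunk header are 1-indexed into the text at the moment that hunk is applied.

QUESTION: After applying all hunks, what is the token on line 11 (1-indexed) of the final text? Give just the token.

Answer: jzjab

Derivation:
Hunk 1: at line 3 remove [zufyb,cqiq] add [xryog,pknt] -> 11 lines: gmdsi jqote nnv xryog pknt mok fnnv vxyp wpacf nuzx sqrtg
Hunk 2: at line 2 remove [nnv,xryog] add [amxav,bwrwh] -> 11 lines: gmdsi jqote amxav bwrwh pknt mok fnnv vxyp wpacf nuzx sqrtg
Hunk 3: at line 8 remove [wpacf] add [hxiuc,rysx,qtww] -> 13 lines: gmdsi jqote amxav bwrwh pknt mok fnnv vxyp hxiuc rysx qtww nuzx sqrtg
Hunk 4: at line 2 remove [amxav,bwrwh,pknt] add [uws,dbs] -> 12 lines: gmdsi jqote uws dbs mok fnnv vxyp hxiuc rysx qtww nuzx sqrtg
Hunk 5: at line 8 remove [qtww] add [qcypp,jzjab,jhn] -> 14 lines: gmdsi jqote uws dbs mok fnnv vxyp hxiuc rysx qcypp jzjab jhn nuzx sqrtg
Final line 11: jzjab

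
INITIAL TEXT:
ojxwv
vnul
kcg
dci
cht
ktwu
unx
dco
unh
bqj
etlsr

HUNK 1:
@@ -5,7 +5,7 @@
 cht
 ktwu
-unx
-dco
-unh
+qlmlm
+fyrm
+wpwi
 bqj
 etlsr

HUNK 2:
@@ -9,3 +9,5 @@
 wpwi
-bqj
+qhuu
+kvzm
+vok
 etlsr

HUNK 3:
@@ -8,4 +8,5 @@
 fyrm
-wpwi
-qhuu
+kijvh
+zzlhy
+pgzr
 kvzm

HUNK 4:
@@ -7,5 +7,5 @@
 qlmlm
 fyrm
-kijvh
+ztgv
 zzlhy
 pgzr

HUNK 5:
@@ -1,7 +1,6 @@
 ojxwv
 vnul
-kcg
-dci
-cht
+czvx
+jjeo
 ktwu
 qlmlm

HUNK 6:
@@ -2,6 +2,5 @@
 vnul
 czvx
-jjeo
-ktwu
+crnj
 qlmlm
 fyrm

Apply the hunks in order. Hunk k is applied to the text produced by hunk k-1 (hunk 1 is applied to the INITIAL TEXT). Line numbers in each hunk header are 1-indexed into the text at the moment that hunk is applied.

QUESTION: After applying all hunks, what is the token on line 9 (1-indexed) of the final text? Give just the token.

Hunk 1: at line 5 remove [unx,dco,unh] add [qlmlm,fyrm,wpwi] -> 11 lines: ojxwv vnul kcg dci cht ktwu qlmlm fyrm wpwi bqj etlsr
Hunk 2: at line 9 remove [bqj] add [qhuu,kvzm,vok] -> 13 lines: ojxwv vnul kcg dci cht ktwu qlmlm fyrm wpwi qhuu kvzm vok etlsr
Hunk 3: at line 8 remove [wpwi,qhuu] add [kijvh,zzlhy,pgzr] -> 14 lines: ojxwv vnul kcg dci cht ktwu qlmlm fyrm kijvh zzlhy pgzr kvzm vok etlsr
Hunk 4: at line 7 remove [kijvh] add [ztgv] -> 14 lines: ojxwv vnul kcg dci cht ktwu qlmlm fyrm ztgv zzlhy pgzr kvzm vok etlsr
Hunk 5: at line 1 remove [kcg,dci,cht] add [czvx,jjeo] -> 13 lines: ojxwv vnul czvx jjeo ktwu qlmlm fyrm ztgv zzlhy pgzr kvzm vok etlsr
Hunk 6: at line 2 remove [jjeo,ktwu] add [crnj] -> 12 lines: ojxwv vnul czvx crnj qlmlm fyrm ztgv zzlhy pgzr kvzm vok etlsr
Final line 9: pgzr

Answer: pgzr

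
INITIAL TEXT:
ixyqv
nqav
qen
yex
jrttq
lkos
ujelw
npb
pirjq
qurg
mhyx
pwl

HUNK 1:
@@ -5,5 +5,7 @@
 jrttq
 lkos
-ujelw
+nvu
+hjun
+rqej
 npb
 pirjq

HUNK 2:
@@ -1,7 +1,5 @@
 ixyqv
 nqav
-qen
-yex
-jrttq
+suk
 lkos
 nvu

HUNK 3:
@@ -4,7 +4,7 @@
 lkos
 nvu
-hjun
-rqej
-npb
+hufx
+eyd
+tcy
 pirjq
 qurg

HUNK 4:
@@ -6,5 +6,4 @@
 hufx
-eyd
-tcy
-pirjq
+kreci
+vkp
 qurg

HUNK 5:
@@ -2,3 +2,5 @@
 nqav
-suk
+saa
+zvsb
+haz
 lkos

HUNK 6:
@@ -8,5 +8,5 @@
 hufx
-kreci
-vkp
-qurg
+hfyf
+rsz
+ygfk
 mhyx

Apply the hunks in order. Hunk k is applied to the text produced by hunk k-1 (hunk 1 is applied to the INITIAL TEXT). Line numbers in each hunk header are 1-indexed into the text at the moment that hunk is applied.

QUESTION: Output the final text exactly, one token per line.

Hunk 1: at line 5 remove [ujelw] add [nvu,hjun,rqej] -> 14 lines: ixyqv nqav qen yex jrttq lkos nvu hjun rqej npb pirjq qurg mhyx pwl
Hunk 2: at line 1 remove [qen,yex,jrttq] add [suk] -> 12 lines: ixyqv nqav suk lkos nvu hjun rqej npb pirjq qurg mhyx pwl
Hunk 3: at line 4 remove [hjun,rqej,npb] add [hufx,eyd,tcy] -> 12 lines: ixyqv nqav suk lkos nvu hufx eyd tcy pirjq qurg mhyx pwl
Hunk 4: at line 6 remove [eyd,tcy,pirjq] add [kreci,vkp] -> 11 lines: ixyqv nqav suk lkos nvu hufx kreci vkp qurg mhyx pwl
Hunk 5: at line 2 remove [suk] add [saa,zvsb,haz] -> 13 lines: ixyqv nqav saa zvsb haz lkos nvu hufx kreci vkp qurg mhyx pwl
Hunk 6: at line 8 remove [kreci,vkp,qurg] add [hfyf,rsz,ygfk] -> 13 lines: ixyqv nqav saa zvsb haz lkos nvu hufx hfyf rsz ygfk mhyx pwl

Answer: ixyqv
nqav
saa
zvsb
haz
lkos
nvu
hufx
hfyf
rsz
ygfk
mhyx
pwl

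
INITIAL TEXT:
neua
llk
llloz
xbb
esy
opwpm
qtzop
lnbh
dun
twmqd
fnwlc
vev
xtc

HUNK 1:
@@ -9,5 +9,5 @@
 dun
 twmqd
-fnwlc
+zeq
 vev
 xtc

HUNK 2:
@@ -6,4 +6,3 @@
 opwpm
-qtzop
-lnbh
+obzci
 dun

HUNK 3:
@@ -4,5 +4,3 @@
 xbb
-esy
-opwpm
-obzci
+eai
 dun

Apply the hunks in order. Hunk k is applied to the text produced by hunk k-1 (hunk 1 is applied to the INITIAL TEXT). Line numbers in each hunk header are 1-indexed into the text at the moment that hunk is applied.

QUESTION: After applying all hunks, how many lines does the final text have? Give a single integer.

Answer: 10

Derivation:
Hunk 1: at line 9 remove [fnwlc] add [zeq] -> 13 lines: neua llk llloz xbb esy opwpm qtzop lnbh dun twmqd zeq vev xtc
Hunk 2: at line 6 remove [qtzop,lnbh] add [obzci] -> 12 lines: neua llk llloz xbb esy opwpm obzci dun twmqd zeq vev xtc
Hunk 3: at line 4 remove [esy,opwpm,obzci] add [eai] -> 10 lines: neua llk llloz xbb eai dun twmqd zeq vev xtc
Final line count: 10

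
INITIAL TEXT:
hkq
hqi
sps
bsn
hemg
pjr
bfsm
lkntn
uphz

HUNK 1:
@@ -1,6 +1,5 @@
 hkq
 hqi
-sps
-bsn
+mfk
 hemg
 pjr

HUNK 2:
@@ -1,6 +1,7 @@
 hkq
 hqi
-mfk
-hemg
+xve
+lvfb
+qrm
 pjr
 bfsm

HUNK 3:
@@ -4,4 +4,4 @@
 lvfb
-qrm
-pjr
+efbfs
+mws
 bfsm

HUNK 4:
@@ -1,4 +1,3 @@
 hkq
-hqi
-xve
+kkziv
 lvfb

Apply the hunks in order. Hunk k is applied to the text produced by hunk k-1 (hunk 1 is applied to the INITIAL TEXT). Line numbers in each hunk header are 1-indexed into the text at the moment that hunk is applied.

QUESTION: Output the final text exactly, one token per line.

Hunk 1: at line 1 remove [sps,bsn] add [mfk] -> 8 lines: hkq hqi mfk hemg pjr bfsm lkntn uphz
Hunk 2: at line 1 remove [mfk,hemg] add [xve,lvfb,qrm] -> 9 lines: hkq hqi xve lvfb qrm pjr bfsm lkntn uphz
Hunk 3: at line 4 remove [qrm,pjr] add [efbfs,mws] -> 9 lines: hkq hqi xve lvfb efbfs mws bfsm lkntn uphz
Hunk 4: at line 1 remove [hqi,xve] add [kkziv] -> 8 lines: hkq kkziv lvfb efbfs mws bfsm lkntn uphz

Answer: hkq
kkziv
lvfb
efbfs
mws
bfsm
lkntn
uphz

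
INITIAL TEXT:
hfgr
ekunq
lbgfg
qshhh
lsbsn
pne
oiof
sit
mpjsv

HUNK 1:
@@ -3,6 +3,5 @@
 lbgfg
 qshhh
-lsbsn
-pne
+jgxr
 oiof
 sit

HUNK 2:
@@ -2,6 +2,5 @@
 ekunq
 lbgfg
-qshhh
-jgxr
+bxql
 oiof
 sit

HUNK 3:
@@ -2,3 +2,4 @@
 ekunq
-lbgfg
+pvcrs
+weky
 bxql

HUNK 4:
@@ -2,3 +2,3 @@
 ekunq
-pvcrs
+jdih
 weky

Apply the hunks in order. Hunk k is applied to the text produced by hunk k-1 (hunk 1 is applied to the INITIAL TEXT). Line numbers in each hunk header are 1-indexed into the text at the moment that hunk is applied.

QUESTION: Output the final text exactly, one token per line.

Hunk 1: at line 3 remove [lsbsn,pne] add [jgxr] -> 8 lines: hfgr ekunq lbgfg qshhh jgxr oiof sit mpjsv
Hunk 2: at line 2 remove [qshhh,jgxr] add [bxql] -> 7 lines: hfgr ekunq lbgfg bxql oiof sit mpjsv
Hunk 3: at line 2 remove [lbgfg] add [pvcrs,weky] -> 8 lines: hfgr ekunq pvcrs weky bxql oiof sit mpjsv
Hunk 4: at line 2 remove [pvcrs] add [jdih] -> 8 lines: hfgr ekunq jdih weky bxql oiof sit mpjsv

Answer: hfgr
ekunq
jdih
weky
bxql
oiof
sit
mpjsv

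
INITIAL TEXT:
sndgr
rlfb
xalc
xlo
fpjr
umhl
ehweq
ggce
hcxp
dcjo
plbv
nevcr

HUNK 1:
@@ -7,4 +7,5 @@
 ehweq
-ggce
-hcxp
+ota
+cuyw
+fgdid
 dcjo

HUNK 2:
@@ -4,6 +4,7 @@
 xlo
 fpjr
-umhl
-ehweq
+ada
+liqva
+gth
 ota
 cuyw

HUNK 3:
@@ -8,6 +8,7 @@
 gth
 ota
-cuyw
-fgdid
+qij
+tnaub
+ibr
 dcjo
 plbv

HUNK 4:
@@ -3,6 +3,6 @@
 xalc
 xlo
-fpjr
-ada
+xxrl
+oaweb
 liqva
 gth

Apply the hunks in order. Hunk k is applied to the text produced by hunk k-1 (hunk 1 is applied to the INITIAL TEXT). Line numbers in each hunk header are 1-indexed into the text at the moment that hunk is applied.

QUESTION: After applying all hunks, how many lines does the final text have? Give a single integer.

Answer: 15

Derivation:
Hunk 1: at line 7 remove [ggce,hcxp] add [ota,cuyw,fgdid] -> 13 lines: sndgr rlfb xalc xlo fpjr umhl ehweq ota cuyw fgdid dcjo plbv nevcr
Hunk 2: at line 4 remove [umhl,ehweq] add [ada,liqva,gth] -> 14 lines: sndgr rlfb xalc xlo fpjr ada liqva gth ota cuyw fgdid dcjo plbv nevcr
Hunk 3: at line 8 remove [cuyw,fgdid] add [qij,tnaub,ibr] -> 15 lines: sndgr rlfb xalc xlo fpjr ada liqva gth ota qij tnaub ibr dcjo plbv nevcr
Hunk 4: at line 3 remove [fpjr,ada] add [xxrl,oaweb] -> 15 lines: sndgr rlfb xalc xlo xxrl oaweb liqva gth ota qij tnaub ibr dcjo plbv nevcr
Final line count: 15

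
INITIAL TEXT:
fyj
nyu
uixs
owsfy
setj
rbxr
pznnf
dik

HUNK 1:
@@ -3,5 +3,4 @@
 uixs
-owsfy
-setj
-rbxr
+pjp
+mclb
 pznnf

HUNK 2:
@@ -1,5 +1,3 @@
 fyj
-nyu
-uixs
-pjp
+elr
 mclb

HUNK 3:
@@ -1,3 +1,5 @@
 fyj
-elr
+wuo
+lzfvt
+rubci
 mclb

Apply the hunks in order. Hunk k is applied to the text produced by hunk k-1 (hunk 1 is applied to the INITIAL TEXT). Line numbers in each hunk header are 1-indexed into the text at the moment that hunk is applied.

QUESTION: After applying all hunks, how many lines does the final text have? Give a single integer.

Hunk 1: at line 3 remove [owsfy,setj,rbxr] add [pjp,mclb] -> 7 lines: fyj nyu uixs pjp mclb pznnf dik
Hunk 2: at line 1 remove [nyu,uixs,pjp] add [elr] -> 5 lines: fyj elr mclb pznnf dik
Hunk 3: at line 1 remove [elr] add [wuo,lzfvt,rubci] -> 7 lines: fyj wuo lzfvt rubci mclb pznnf dik
Final line count: 7

Answer: 7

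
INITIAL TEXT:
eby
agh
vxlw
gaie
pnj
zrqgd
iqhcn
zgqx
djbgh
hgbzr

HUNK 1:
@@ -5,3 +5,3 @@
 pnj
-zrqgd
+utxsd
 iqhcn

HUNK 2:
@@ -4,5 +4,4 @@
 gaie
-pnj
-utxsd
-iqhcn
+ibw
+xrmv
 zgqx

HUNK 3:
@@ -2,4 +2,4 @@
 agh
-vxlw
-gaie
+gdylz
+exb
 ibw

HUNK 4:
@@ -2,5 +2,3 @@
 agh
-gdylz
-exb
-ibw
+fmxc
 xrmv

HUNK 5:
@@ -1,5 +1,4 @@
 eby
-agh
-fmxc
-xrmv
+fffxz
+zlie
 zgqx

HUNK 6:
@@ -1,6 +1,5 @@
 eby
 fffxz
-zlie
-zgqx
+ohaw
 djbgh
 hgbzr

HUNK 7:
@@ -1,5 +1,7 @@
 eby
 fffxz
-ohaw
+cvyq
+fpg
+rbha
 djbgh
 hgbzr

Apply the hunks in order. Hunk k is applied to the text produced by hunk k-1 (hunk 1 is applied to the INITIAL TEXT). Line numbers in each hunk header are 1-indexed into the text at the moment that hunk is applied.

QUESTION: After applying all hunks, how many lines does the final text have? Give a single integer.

Answer: 7

Derivation:
Hunk 1: at line 5 remove [zrqgd] add [utxsd] -> 10 lines: eby agh vxlw gaie pnj utxsd iqhcn zgqx djbgh hgbzr
Hunk 2: at line 4 remove [pnj,utxsd,iqhcn] add [ibw,xrmv] -> 9 lines: eby agh vxlw gaie ibw xrmv zgqx djbgh hgbzr
Hunk 3: at line 2 remove [vxlw,gaie] add [gdylz,exb] -> 9 lines: eby agh gdylz exb ibw xrmv zgqx djbgh hgbzr
Hunk 4: at line 2 remove [gdylz,exb,ibw] add [fmxc] -> 7 lines: eby agh fmxc xrmv zgqx djbgh hgbzr
Hunk 5: at line 1 remove [agh,fmxc,xrmv] add [fffxz,zlie] -> 6 lines: eby fffxz zlie zgqx djbgh hgbzr
Hunk 6: at line 1 remove [zlie,zgqx] add [ohaw] -> 5 lines: eby fffxz ohaw djbgh hgbzr
Hunk 7: at line 1 remove [ohaw] add [cvyq,fpg,rbha] -> 7 lines: eby fffxz cvyq fpg rbha djbgh hgbzr
Final line count: 7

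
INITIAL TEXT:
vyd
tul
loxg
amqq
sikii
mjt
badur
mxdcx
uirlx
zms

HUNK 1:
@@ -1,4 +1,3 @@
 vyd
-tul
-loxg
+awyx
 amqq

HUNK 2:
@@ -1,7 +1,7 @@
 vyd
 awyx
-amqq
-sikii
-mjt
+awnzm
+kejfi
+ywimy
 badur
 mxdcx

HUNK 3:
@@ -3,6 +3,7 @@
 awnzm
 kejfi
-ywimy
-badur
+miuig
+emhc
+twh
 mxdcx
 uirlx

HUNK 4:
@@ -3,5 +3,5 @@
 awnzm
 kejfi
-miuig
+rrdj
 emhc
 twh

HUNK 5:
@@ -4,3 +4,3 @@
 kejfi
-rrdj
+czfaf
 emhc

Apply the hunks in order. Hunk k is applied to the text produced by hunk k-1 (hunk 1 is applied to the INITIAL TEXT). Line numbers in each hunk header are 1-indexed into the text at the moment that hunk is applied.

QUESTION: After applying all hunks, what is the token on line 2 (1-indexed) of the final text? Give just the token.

Hunk 1: at line 1 remove [tul,loxg] add [awyx] -> 9 lines: vyd awyx amqq sikii mjt badur mxdcx uirlx zms
Hunk 2: at line 1 remove [amqq,sikii,mjt] add [awnzm,kejfi,ywimy] -> 9 lines: vyd awyx awnzm kejfi ywimy badur mxdcx uirlx zms
Hunk 3: at line 3 remove [ywimy,badur] add [miuig,emhc,twh] -> 10 lines: vyd awyx awnzm kejfi miuig emhc twh mxdcx uirlx zms
Hunk 4: at line 3 remove [miuig] add [rrdj] -> 10 lines: vyd awyx awnzm kejfi rrdj emhc twh mxdcx uirlx zms
Hunk 5: at line 4 remove [rrdj] add [czfaf] -> 10 lines: vyd awyx awnzm kejfi czfaf emhc twh mxdcx uirlx zms
Final line 2: awyx

Answer: awyx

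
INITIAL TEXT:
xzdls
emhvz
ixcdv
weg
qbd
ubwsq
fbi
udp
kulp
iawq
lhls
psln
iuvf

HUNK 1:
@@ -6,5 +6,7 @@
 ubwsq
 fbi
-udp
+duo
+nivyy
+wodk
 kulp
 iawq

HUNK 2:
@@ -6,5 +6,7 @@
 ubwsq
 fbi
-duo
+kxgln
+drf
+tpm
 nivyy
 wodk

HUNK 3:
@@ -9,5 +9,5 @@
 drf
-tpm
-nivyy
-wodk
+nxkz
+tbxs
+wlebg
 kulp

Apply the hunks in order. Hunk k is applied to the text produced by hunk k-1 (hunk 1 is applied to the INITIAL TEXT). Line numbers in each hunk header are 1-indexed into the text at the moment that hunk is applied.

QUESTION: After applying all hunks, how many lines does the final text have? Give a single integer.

Answer: 17

Derivation:
Hunk 1: at line 6 remove [udp] add [duo,nivyy,wodk] -> 15 lines: xzdls emhvz ixcdv weg qbd ubwsq fbi duo nivyy wodk kulp iawq lhls psln iuvf
Hunk 2: at line 6 remove [duo] add [kxgln,drf,tpm] -> 17 lines: xzdls emhvz ixcdv weg qbd ubwsq fbi kxgln drf tpm nivyy wodk kulp iawq lhls psln iuvf
Hunk 3: at line 9 remove [tpm,nivyy,wodk] add [nxkz,tbxs,wlebg] -> 17 lines: xzdls emhvz ixcdv weg qbd ubwsq fbi kxgln drf nxkz tbxs wlebg kulp iawq lhls psln iuvf
Final line count: 17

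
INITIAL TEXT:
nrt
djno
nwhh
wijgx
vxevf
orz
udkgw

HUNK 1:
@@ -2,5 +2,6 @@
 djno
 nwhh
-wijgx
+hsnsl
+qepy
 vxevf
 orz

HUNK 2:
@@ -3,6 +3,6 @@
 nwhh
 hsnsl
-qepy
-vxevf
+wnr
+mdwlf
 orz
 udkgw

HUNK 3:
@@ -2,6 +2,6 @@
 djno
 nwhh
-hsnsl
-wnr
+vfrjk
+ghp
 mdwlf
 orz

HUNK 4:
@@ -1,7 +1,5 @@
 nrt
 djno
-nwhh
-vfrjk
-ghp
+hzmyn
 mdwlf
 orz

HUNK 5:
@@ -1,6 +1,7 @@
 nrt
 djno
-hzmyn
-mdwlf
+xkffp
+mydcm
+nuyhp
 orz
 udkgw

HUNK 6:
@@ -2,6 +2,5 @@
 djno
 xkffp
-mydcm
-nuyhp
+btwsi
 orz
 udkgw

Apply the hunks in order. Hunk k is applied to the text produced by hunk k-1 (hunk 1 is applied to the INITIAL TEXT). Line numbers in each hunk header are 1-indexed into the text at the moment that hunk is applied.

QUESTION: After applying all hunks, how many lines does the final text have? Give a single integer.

Hunk 1: at line 2 remove [wijgx] add [hsnsl,qepy] -> 8 lines: nrt djno nwhh hsnsl qepy vxevf orz udkgw
Hunk 2: at line 3 remove [qepy,vxevf] add [wnr,mdwlf] -> 8 lines: nrt djno nwhh hsnsl wnr mdwlf orz udkgw
Hunk 3: at line 2 remove [hsnsl,wnr] add [vfrjk,ghp] -> 8 lines: nrt djno nwhh vfrjk ghp mdwlf orz udkgw
Hunk 4: at line 1 remove [nwhh,vfrjk,ghp] add [hzmyn] -> 6 lines: nrt djno hzmyn mdwlf orz udkgw
Hunk 5: at line 1 remove [hzmyn,mdwlf] add [xkffp,mydcm,nuyhp] -> 7 lines: nrt djno xkffp mydcm nuyhp orz udkgw
Hunk 6: at line 2 remove [mydcm,nuyhp] add [btwsi] -> 6 lines: nrt djno xkffp btwsi orz udkgw
Final line count: 6

Answer: 6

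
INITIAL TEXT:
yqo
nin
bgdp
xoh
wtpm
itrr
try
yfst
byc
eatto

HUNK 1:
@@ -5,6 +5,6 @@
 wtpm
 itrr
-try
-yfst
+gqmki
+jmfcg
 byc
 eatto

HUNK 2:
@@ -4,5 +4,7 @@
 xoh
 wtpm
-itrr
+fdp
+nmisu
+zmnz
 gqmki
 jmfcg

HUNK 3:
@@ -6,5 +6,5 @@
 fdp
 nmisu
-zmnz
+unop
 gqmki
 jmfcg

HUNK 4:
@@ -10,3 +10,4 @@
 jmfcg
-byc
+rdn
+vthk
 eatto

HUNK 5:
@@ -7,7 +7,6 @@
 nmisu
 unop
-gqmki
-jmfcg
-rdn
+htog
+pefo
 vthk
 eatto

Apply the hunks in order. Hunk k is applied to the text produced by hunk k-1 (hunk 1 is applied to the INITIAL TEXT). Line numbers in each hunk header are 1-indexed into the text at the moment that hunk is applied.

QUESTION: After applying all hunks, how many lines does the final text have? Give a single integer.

Answer: 12

Derivation:
Hunk 1: at line 5 remove [try,yfst] add [gqmki,jmfcg] -> 10 lines: yqo nin bgdp xoh wtpm itrr gqmki jmfcg byc eatto
Hunk 2: at line 4 remove [itrr] add [fdp,nmisu,zmnz] -> 12 lines: yqo nin bgdp xoh wtpm fdp nmisu zmnz gqmki jmfcg byc eatto
Hunk 3: at line 6 remove [zmnz] add [unop] -> 12 lines: yqo nin bgdp xoh wtpm fdp nmisu unop gqmki jmfcg byc eatto
Hunk 4: at line 10 remove [byc] add [rdn,vthk] -> 13 lines: yqo nin bgdp xoh wtpm fdp nmisu unop gqmki jmfcg rdn vthk eatto
Hunk 5: at line 7 remove [gqmki,jmfcg,rdn] add [htog,pefo] -> 12 lines: yqo nin bgdp xoh wtpm fdp nmisu unop htog pefo vthk eatto
Final line count: 12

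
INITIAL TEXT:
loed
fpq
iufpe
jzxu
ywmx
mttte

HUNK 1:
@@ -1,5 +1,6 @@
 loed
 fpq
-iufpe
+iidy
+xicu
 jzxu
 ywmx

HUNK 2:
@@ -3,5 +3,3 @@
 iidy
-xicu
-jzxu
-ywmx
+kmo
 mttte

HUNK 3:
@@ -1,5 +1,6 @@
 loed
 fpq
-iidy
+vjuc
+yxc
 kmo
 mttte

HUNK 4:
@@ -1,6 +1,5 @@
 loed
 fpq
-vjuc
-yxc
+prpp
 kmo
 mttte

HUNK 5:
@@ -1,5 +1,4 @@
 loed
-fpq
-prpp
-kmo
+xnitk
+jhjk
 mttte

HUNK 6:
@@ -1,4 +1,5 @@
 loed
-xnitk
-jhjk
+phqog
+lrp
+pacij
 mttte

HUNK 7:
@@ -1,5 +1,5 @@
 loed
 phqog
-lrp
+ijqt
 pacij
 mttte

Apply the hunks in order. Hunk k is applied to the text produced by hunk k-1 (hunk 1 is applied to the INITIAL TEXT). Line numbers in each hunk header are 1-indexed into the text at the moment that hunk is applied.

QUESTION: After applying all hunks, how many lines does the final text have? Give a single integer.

Answer: 5

Derivation:
Hunk 1: at line 1 remove [iufpe] add [iidy,xicu] -> 7 lines: loed fpq iidy xicu jzxu ywmx mttte
Hunk 2: at line 3 remove [xicu,jzxu,ywmx] add [kmo] -> 5 lines: loed fpq iidy kmo mttte
Hunk 3: at line 1 remove [iidy] add [vjuc,yxc] -> 6 lines: loed fpq vjuc yxc kmo mttte
Hunk 4: at line 1 remove [vjuc,yxc] add [prpp] -> 5 lines: loed fpq prpp kmo mttte
Hunk 5: at line 1 remove [fpq,prpp,kmo] add [xnitk,jhjk] -> 4 lines: loed xnitk jhjk mttte
Hunk 6: at line 1 remove [xnitk,jhjk] add [phqog,lrp,pacij] -> 5 lines: loed phqog lrp pacij mttte
Hunk 7: at line 1 remove [lrp] add [ijqt] -> 5 lines: loed phqog ijqt pacij mttte
Final line count: 5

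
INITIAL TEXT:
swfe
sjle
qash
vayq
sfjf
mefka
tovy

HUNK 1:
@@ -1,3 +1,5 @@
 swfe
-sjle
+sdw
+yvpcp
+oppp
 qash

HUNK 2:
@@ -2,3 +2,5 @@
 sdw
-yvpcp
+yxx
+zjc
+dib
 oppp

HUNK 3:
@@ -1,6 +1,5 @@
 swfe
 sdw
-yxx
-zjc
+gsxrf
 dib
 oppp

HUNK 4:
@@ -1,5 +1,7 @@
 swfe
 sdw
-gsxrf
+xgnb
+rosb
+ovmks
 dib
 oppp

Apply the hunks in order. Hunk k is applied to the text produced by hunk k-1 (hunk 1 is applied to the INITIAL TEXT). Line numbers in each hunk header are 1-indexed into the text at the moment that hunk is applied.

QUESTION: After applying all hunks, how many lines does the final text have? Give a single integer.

Answer: 12

Derivation:
Hunk 1: at line 1 remove [sjle] add [sdw,yvpcp,oppp] -> 9 lines: swfe sdw yvpcp oppp qash vayq sfjf mefka tovy
Hunk 2: at line 2 remove [yvpcp] add [yxx,zjc,dib] -> 11 lines: swfe sdw yxx zjc dib oppp qash vayq sfjf mefka tovy
Hunk 3: at line 1 remove [yxx,zjc] add [gsxrf] -> 10 lines: swfe sdw gsxrf dib oppp qash vayq sfjf mefka tovy
Hunk 4: at line 1 remove [gsxrf] add [xgnb,rosb,ovmks] -> 12 lines: swfe sdw xgnb rosb ovmks dib oppp qash vayq sfjf mefka tovy
Final line count: 12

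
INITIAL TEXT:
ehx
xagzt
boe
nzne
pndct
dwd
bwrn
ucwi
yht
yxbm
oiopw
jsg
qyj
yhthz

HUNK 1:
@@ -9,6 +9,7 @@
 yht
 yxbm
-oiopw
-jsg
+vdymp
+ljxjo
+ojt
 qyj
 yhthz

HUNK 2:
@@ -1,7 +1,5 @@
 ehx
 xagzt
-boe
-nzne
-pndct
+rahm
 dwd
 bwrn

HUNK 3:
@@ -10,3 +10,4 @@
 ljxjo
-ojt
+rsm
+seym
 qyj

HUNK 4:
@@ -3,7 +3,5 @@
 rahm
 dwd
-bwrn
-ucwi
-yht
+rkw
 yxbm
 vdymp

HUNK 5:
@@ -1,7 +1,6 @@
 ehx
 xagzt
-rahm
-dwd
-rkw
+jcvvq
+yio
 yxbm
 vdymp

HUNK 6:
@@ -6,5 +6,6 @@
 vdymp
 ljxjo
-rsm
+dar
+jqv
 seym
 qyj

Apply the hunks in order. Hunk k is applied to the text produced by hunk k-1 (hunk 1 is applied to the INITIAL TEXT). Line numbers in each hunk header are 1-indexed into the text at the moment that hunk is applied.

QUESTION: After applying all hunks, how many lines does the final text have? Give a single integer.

Answer: 12

Derivation:
Hunk 1: at line 9 remove [oiopw,jsg] add [vdymp,ljxjo,ojt] -> 15 lines: ehx xagzt boe nzne pndct dwd bwrn ucwi yht yxbm vdymp ljxjo ojt qyj yhthz
Hunk 2: at line 1 remove [boe,nzne,pndct] add [rahm] -> 13 lines: ehx xagzt rahm dwd bwrn ucwi yht yxbm vdymp ljxjo ojt qyj yhthz
Hunk 3: at line 10 remove [ojt] add [rsm,seym] -> 14 lines: ehx xagzt rahm dwd bwrn ucwi yht yxbm vdymp ljxjo rsm seym qyj yhthz
Hunk 4: at line 3 remove [bwrn,ucwi,yht] add [rkw] -> 12 lines: ehx xagzt rahm dwd rkw yxbm vdymp ljxjo rsm seym qyj yhthz
Hunk 5: at line 1 remove [rahm,dwd,rkw] add [jcvvq,yio] -> 11 lines: ehx xagzt jcvvq yio yxbm vdymp ljxjo rsm seym qyj yhthz
Hunk 6: at line 6 remove [rsm] add [dar,jqv] -> 12 lines: ehx xagzt jcvvq yio yxbm vdymp ljxjo dar jqv seym qyj yhthz
Final line count: 12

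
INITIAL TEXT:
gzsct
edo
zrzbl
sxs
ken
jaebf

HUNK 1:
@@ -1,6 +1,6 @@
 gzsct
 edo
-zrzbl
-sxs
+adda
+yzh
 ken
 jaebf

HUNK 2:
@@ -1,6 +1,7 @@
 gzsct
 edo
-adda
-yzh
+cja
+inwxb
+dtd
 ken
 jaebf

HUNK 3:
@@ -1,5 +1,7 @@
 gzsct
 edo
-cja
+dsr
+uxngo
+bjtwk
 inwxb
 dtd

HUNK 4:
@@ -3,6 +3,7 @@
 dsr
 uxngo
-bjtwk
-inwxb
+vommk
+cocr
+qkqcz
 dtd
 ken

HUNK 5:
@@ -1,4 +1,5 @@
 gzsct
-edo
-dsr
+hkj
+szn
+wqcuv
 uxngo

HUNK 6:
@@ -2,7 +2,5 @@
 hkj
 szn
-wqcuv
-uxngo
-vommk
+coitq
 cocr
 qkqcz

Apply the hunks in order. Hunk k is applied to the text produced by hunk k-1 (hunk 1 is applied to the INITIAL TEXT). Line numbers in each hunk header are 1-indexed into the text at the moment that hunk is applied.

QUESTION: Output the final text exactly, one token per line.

Hunk 1: at line 1 remove [zrzbl,sxs] add [adda,yzh] -> 6 lines: gzsct edo adda yzh ken jaebf
Hunk 2: at line 1 remove [adda,yzh] add [cja,inwxb,dtd] -> 7 lines: gzsct edo cja inwxb dtd ken jaebf
Hunk 3: at line 1 remove [cja] add [dsr,uxngo,bjtwk] -> 9 lines: gzsct edo dsr uxngo bjtwk inwxb dtd ken jaebf
Hunk 4: at line 3 remove [bjtwk,inwxb] add [vommk,cocr,qkqcz] -> 10 lines: gzsct edo dsr uxngo vommk cocr qkqcz dtd ken jaebf
Hunk 5: at line 1 remove [edo,dsr] add [hkj,szn,wqcuv] -> 11 lines: gzsct hkj szn wqcuv uxngo vommk cocr qkqcz dtd ken jaebf
Hunk 6: at line 2 remove [wqcuv,uxngo,vommk] add [coitq] -> 9 lines: gzsct hkj szn coitq cocr qkqcz dtd ken jaebf

Answer: gzsct
hkj
szn
coitq
cocr
qkqcz
dtd
ken
jaebf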